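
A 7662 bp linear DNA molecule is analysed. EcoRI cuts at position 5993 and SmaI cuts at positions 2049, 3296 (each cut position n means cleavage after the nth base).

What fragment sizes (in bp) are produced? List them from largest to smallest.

2697, 2049, 1669, 1247 bp

Combined cut positions (sorted): 2049, 3296, 5993.
Linear molecule, 3 cuts → 4 fragments:
  2049 − 0 = 2049 bp
  3296 − 2049 = 1247 bp
  5993 − 3296 = 2697 bp
  7662 − 5993 = 1669 bp
Sorted largest to smallest: 2697, 2049, 1669, 1247 bp.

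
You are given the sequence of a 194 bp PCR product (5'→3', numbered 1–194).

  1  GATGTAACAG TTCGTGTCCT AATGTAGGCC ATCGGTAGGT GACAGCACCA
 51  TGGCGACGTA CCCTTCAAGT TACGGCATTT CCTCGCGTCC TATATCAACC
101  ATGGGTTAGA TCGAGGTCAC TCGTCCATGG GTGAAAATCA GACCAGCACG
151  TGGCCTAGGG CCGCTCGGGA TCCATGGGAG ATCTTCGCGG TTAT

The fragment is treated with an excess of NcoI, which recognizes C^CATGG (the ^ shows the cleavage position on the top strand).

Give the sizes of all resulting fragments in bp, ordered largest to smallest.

NcoI sites (CCATGG) start at positions 48, 99, 125, 172.
NcoI cuts after the first base of each site, so after positions 48, 99, 125, 172.
Linear molecule, 4 cuts → 5 fragments:
  1–48 → 48 bp
  49–99 → 51 bp
  100–125 → 26 bp
  126–172 → 47 bp
  173–194 → 22 bp
Sorted largest to smallest: 51, 48, 47, 26, 22 bp.

51, 48, 47, 26, 22 bp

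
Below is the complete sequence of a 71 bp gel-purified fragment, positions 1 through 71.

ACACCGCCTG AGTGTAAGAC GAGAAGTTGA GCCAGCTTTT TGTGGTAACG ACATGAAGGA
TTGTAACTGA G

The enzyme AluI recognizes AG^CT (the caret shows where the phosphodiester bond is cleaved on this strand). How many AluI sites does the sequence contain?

1

AGCT occurs starting at position 34.
AluI cuts at 1 site.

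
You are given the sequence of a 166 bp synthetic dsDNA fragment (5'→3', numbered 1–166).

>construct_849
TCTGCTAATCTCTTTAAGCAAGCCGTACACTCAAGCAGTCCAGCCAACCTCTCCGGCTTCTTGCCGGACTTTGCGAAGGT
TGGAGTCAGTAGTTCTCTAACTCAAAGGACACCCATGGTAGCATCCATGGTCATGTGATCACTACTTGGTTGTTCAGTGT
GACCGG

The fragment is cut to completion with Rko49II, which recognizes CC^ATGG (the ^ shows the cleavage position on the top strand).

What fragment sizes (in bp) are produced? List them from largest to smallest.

Rko49II sites (CCATGG) start at positions 113, 125.
Rko49II cuts after base 2 of each site, so after positions 114, 126.
Linear molecule, 2 cuts → 3 fragments:
  1–114 → 114 bp
  115–126 → 12 bp
  127–166 → 40 bp
Sorted largest to smallest: 114, 40, 12 bp.

114, 40, 12 bp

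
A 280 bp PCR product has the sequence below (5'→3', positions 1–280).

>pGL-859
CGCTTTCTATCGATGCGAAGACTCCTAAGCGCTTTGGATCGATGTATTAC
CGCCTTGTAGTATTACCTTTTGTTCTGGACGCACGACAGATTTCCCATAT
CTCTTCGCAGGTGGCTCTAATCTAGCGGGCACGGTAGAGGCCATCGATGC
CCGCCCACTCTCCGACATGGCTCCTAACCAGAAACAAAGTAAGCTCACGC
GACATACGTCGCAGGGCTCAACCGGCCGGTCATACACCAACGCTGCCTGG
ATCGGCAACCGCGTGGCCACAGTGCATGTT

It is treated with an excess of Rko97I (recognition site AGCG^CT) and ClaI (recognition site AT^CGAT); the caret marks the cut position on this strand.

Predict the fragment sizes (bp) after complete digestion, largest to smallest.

The Rko97I site (AGCGCT) starts at position 28.
Rko97I cuts after base 4 of each site, so after position 31.
ClaI sites (ATCGAT) start at positions 9, 38, 143.
ClaI cuts after base 2 of each site, so after positions 10, 39, 144.
Combined cut positions: 10, 31, 39, 144.
Linear molecule, 4 cuts → 5 fragments:
  1–10 → 10 bp
  11–31 → 21 bp
  32–39 → 8 bp
  40–144 → 105 bp
  145–280 → 136 bp
Sorted largest to smallest: 136, 105, 21, 10, 8 bp.

136, 105, 21, 10, 8 bp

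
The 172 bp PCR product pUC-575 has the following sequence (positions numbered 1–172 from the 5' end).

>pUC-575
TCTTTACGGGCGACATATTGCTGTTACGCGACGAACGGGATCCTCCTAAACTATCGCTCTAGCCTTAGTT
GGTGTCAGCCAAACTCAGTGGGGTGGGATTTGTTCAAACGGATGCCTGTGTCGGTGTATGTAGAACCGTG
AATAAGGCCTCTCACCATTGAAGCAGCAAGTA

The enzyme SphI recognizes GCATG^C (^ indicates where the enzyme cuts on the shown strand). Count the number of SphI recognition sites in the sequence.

No occurrence of GCATGC is present in the sequence.
SphI does not cut: 0 sites.

0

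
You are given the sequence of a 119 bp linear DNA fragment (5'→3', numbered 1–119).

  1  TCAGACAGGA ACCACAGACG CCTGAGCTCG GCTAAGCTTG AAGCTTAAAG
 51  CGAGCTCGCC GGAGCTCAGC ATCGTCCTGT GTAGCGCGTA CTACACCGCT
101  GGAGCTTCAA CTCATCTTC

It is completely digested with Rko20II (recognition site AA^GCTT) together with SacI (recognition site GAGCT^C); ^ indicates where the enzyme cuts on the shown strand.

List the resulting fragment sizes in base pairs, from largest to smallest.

53, 28, 14, 10, 7, 7 bp

Rko20II sites (AAGCTT) start at positions 34, 41.
Rko20II cuts after base 2 of each site, so after positions 35, 42.
SacI sites (GAGCTC) start at positions 24, 52, 62.
SacI cuts after base 5 of each site (before the last base), so after positions 28, 56, 66.
Combined cut positions: 28, 35, 42, 56, 66.
Linear molecule, 5 cuts → 6 fragments:
  1–28 → 28 bp
  29–35 → 7 bp
  36–42 → 7 bp
  43–56 → 14 bp
  57–66 → 10 bp
  67–119 → 53 bp
Sorted largest to smallest: 53, 28, 14, 10, 7, 7 bp.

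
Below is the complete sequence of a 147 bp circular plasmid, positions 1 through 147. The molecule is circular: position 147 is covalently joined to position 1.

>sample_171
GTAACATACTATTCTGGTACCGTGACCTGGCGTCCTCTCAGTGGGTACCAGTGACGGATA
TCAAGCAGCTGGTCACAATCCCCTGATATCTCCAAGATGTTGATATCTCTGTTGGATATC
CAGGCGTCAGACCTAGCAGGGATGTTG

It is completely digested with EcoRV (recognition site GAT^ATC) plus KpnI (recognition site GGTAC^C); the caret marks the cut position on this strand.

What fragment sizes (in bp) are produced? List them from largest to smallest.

EcoRV sites (GATATC) start at positions 57, 85, 102, 115.
EcoRV cuts after base 3 of each site, so after positions 59, 87, 104, 117.
KpnI sites (GGTACC) start at positions 16, 44.
KpnI cuts after base 5 of each site (before the last base), so after positions 20, 48.
Combined cut positions: 20, 48, 59, 87, 104, 117.
Circular molecule, 6 cuts → 6 fragments:
  21–48 → 28 bp
  49–59 → 11 bp
  60–87 → 28 bp
  88–104 → 17 bp
  105–117 → 13 bp
  118–147 then 1–20 → 30 + 20 = 50 bp
Sorted largest to smallest: 50, 28, 28, 17, 13, 11 bp.

50, 28, 28, 17, 13, 11 bp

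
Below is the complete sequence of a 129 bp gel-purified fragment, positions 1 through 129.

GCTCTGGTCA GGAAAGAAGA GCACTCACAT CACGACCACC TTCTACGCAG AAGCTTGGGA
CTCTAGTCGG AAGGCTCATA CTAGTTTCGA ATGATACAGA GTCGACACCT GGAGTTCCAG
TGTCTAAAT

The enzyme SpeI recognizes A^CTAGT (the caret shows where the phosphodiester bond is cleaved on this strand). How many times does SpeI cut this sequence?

1

ACTAGT occurs starting at position 80.
SpeI cuts at 1 site.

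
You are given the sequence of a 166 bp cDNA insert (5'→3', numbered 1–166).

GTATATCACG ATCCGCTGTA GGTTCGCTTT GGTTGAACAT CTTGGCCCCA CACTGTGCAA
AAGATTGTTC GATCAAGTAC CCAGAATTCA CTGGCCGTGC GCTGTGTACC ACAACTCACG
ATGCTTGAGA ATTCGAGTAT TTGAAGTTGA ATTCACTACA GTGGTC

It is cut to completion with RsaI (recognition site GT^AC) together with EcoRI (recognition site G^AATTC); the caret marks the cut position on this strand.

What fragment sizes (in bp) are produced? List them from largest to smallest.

78, 23, 22, 20, 17, 6 bp

RsaI sites (GTAC) start at positions 77, 106.
RsaI cuts after base 2 of each site, so after positions 78, 107.
EcoRI sites (GAATTC) start at positions 84, 129, 149.
EcoRI cuts after the first base of each site, so after positions 84, 129, 149.
Combined cut positions: 78, 84, 107, 129, 149.
Linear molecule, 5 cuts → 6 fragments:
  1–78 → 78 bp
  79–84 → 6 bp
  85–107 → 23 bp
  108–129 → 22 bp
  130–149 → 20 bp
  150–166 → 17 bp
Sorted largest to smallest: 78, 23, 22, 20, 17, 6 bp.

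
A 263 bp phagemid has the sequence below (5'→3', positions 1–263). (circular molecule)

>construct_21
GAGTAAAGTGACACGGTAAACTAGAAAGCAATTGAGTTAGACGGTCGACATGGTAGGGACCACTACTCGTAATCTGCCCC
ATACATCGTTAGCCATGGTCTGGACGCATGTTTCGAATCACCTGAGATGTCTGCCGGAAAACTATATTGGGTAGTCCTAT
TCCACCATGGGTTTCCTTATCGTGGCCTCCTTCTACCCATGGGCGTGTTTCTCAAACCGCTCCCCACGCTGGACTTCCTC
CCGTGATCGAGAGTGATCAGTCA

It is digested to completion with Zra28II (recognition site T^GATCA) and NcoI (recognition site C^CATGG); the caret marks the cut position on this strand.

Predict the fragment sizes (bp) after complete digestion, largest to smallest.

The Zra28II site (TGATCA) starts at position 254.
Zra28II cuts after the first base of each site, so after position 254.
NcoI sites (CCATGG) start at positions 93, 165, 197.
NcoI cuts after the first base of each site, so after positions 93, 165, 197.
Combined cut positions: 93, 165, 197, 254.
Circular molecule, 4 cuts → 4 fragments:
  94–165 → 72 bp
  166–197 → 32 bp
  198–254 → 57 bp
  255–263 then 1–93 → 9 + 93 = 102 bp
Sorted largest to smallest: 102, 72, 57, 32 bp.

102, 72, 57, 32 bp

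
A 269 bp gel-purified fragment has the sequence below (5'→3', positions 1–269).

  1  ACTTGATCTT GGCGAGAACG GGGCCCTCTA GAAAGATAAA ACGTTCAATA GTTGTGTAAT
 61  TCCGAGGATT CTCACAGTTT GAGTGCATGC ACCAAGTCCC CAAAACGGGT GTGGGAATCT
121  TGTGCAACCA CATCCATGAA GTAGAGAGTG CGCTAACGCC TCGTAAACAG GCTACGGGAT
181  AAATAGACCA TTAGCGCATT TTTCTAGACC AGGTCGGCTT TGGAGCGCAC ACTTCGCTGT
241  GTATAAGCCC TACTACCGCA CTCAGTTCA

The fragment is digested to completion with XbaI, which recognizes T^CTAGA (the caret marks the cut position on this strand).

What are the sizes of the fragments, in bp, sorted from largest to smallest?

XbaI sites (TCTAGA) start at positions 27, 203.
XbaI cuts after the first base of each site, so after positions 27, 203.
Linear molecule, 2 cuts → 3 fragments:
  1–27 → 27 bp
  28–203 → 176 bp
  204–269 → 66 bp
Sorted largest to smallest: 176, 66, 27 bp.

176, 66, 27 bp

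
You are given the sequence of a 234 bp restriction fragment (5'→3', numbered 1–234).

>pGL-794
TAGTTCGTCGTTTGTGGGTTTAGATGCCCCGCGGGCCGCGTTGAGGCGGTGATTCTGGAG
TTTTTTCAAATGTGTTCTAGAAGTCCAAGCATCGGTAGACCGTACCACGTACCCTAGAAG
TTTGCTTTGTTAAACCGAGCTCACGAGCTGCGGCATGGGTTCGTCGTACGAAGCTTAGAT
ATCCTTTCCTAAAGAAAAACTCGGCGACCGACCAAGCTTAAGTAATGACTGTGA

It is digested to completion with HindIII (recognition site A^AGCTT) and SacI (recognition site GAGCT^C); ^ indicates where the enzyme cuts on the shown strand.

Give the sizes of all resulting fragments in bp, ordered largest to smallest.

141, 43, 30, 20 bp

HindIII sites (AAGCTT) start at positions 171, 214.
HindIII cuts after the first base of each site, so after positions 171, 214.
The SacI site (GAGCTC) starts at position 137.
SacI cuts after base 5 of each site (before the last base), so after position 141.
Combined cut positions: 141, 171, 214.
Linear molecule, 3 cuts → 4 fragments:
  1–141 → 141 bp
  142–171 → 30 bp
  172–214 → 43 bp
  215–234 → 20 bp
Sorted largest to smallest: 141, 43, 30, 20 bp.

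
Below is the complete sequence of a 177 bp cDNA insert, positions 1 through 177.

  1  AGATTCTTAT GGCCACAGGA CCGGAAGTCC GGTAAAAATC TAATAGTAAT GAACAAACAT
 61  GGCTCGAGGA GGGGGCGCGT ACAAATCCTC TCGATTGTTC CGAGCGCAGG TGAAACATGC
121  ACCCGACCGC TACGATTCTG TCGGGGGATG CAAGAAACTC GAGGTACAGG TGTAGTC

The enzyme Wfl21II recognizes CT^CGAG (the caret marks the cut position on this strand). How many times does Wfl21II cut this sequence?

CTCGAG occurs starting at positions 63, 158.
Wfl21II cuts at 2 sites.

2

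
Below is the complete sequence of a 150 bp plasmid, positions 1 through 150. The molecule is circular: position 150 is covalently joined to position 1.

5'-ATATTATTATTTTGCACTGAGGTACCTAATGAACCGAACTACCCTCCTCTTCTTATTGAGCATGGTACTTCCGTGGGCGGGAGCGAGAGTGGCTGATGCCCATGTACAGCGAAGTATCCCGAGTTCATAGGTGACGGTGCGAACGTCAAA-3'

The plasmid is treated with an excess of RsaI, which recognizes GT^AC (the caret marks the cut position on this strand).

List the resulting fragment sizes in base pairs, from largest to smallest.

68, 43, 39 bp

RsaI sites (GTAC) start at positions 22, 65, 104.
RsaI cuts after base 2 of each site, so after positions 23, 66, 105.
Circular molecule, 3 cuts → 3 fragments:
  24–66 → 43 bp
  67–105 → 39 bp
  106–150 then 1–23 → 45 + 23 = 68 bp
Sorted largest to smallest: 68, 43, 39 bp.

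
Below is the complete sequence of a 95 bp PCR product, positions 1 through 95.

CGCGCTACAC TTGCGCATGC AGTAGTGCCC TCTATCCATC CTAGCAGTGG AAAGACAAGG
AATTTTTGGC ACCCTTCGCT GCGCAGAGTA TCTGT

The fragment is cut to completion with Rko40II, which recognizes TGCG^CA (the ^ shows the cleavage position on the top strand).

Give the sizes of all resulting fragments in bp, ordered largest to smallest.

Rko40II sites (TGCGCA) start at positions 12, 80.
Rko40II cuts after base 4 of each site, so after positions 15, 83.
Linear molecule, 2 cuts → 3 fragments:
  1–15 → 15 bp
  16–83 → 68 bp
  84–95 → 12 bp
Sorted largest to smallest: 68, 15, 12 bp.

68, 15, 12 bp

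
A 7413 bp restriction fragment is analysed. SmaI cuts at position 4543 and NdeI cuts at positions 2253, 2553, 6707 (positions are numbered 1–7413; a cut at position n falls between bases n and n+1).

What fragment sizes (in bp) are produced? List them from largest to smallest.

Combined cut positions (sorted): 2253, 2553, 4543, 6707.
Linear molecule, 4 cuts → 5 fragments:
  2253 − 0 = 2253 bp
  2553 − 2253 = 300 bp
  4543 − 2553 = 1990 bp
  6707 − 4543 = 2164 bp
  7413 − 6707 = 706 bp
Sorted largest to smallest: 2253, 2164, 1990, 706, 300 bp.

2253, 2164, 1990, 706, 300 bp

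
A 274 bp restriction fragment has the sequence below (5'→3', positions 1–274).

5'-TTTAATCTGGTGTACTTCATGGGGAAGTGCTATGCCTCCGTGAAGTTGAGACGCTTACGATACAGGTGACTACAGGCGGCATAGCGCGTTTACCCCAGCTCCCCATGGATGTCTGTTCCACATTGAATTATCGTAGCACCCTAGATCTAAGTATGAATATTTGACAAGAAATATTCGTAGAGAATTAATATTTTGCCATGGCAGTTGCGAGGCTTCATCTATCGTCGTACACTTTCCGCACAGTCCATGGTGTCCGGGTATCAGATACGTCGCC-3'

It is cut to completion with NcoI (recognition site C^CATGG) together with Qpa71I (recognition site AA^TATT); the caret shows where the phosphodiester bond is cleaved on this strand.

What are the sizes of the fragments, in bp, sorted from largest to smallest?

NcoI sites (CCATGG) start at positions 103, 196, 245.
NcoI cuts after the first base of each site, so after positions 103, 196, 245.
Qpa71I sites (AATATT) start at positions 156, 170, 187.
Qpa71I cuts after base 2 of each site, so after positions 157, 171, 188.
Combined cut positions: 103, 157, 171, 188, 196, 245.
Linear molecule, 6 cuts → 7 fragments:
  1–103 → 103 bp
  104–157 → 54 bp
  158–171 → 14 bp
  172–188 → 17 bp
  189–196 → 8 bp
  197–245 → 49 bp
  246–274 → 29 bp
Sorted largest to smallest: 103, 54, 49, 29, 17, 14, 8 bp.

103, 54, 49, 29, 17, 14, 8 bp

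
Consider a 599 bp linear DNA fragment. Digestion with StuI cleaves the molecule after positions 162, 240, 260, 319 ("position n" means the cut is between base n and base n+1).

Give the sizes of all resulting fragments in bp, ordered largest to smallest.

280, 162, 78, 59, 20 bp

Linear molecule, 4 cuts → 5 fragments:
  162 − 0 = 162 bp
  240 − 162 = 78 bp
  260 − 240 = 20 bp
  319 − 260 = 59 bp
  599 − 319 = 280 bp
Sorted largest to smallest: 280, 162, 78, 59, 20 bp.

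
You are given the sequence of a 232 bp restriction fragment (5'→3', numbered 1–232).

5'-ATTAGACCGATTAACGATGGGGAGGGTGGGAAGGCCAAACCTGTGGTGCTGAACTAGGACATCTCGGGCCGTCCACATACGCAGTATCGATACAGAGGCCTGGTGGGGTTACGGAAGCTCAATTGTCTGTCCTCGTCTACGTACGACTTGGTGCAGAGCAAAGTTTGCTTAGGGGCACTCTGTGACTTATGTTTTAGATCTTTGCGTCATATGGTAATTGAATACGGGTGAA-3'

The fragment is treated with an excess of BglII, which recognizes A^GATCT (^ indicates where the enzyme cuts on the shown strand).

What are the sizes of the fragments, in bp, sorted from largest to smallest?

The BglII site (AGATCT) starts at position 196.
BglII cuts after the first base of each site, so after position 196.
Linear molecule, 1 cut → 2 fragments:
  1–196 → 196 bp
  197–232 → 36 bp
Sorted largest to smallest: 196, 36 bp.

196, 36 bp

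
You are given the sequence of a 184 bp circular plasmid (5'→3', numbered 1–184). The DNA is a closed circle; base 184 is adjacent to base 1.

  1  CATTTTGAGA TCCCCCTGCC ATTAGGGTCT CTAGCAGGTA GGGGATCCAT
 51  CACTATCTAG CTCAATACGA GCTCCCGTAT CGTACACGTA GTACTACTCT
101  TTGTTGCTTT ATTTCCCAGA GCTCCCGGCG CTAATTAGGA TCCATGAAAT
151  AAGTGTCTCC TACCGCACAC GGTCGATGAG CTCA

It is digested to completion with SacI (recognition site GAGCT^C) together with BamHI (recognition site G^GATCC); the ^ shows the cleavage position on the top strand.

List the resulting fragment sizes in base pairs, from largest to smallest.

SacI sites (GAGCTC) start at positions 69, 119, 178.
SacI cuts after base 5 of each site (before the last base), so after positions 73, 123, 182.
BamHI sites (GGATCC) start at positions 43, 138.
BamHI cuts after the first base of each site, so after positions 43, 138.
Combined cut positions: 43, 73, 123, 138, 182.
Circular molecule, 5 cuts → 5 fragments:
  44–73 → 30 bp
  74–123 → 50 bp
  124–138 → 15 bp
  139–182 → 44 bp
  183–184 then 1–43 → 2 + 43 = 45 bp
Sorted largest to smallest: 50, 45, 44, 30, 15 bp.

50, 45, 44, 30, 15 bp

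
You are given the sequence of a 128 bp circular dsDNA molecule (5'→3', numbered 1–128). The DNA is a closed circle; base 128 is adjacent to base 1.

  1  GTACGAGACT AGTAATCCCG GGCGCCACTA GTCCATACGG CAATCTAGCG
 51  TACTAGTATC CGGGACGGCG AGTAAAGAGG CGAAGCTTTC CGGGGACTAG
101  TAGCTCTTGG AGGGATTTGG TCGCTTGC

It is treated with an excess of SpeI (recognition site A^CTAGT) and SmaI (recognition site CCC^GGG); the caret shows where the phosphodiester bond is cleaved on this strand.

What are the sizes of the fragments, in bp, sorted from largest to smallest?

44, 40, 25, 11, 8 bp

SpeI sites (ACTAGT) start at positions 8, 27, 52, 96.
SpeI cuts after the first base of each site, so after positions 8, 27, 52, 96.
The SmaI site (CCCGGG) starts at position 17.
SmaI cuts after base 3 of each site, so after position 19.
Combined cut positions: 8, 19, 27, 52, 96.
Circular molecule, 5 cuts → 5 fragments:
  9–19 → 11 bp
  20–27 → 8 bp
  28–52 → 25 bp
  53–96 → 44 bp
  97–128 then 1–8 → 32 + 8 = 40 bp
Sorted largest to smallest: 44, 40, 25, 11, 8 bp.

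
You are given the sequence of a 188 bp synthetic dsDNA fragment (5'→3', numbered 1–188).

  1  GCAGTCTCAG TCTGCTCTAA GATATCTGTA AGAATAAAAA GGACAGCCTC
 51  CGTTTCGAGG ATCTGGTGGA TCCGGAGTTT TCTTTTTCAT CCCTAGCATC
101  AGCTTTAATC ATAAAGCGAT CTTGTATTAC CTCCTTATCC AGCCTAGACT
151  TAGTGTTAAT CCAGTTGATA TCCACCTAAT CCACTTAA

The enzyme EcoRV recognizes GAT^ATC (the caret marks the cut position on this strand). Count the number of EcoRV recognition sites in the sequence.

2

GATATC occurs starting at positions 21, 167.
EcoRV cuts at 2 sites.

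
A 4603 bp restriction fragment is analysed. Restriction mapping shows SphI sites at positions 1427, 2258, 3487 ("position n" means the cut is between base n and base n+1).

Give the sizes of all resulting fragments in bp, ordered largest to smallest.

Linear molecule, 3 cuts → 4 fragments:
  1427 − 0 = 1427 bp
  2258 − 1427 = 831 bp
  3487 − 2258 = 1229 bp
  4603 − 3487 = 1116 bp
Sorted largest to smallest: 1427, 1229, 1116, 831 bp.

1427, 1229, 1116, 831 bp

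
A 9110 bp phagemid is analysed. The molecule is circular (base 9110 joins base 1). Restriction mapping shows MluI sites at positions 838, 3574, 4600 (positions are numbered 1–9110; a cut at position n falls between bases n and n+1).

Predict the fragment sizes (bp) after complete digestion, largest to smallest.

Circular molecule, 3 cuts → 3 fragments:
  3574 − 838 = 2736 bp
  4600 − 3574 = 1026 bp
  wrap: 9110 − 4600 + 838 = 5348 bp
Sorted largest to smallest: 5348, 2736, 1026 bp.

5348, 2736, 1026 bp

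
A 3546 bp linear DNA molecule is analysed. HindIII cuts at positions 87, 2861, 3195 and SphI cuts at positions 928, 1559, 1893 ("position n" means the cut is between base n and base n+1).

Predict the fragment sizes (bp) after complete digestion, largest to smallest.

968, 841, 631, 351, 334, 334, 87 bp

Combined cut positions (sorted): 87, 928, 1559, 1893, 2861, 3195.
Linear molecule, 6 cuts → 7 fragments:
  87 − 0 = 87 bp
  928 − 87 = 841 bp
  1559 − 928 = 631 bp
  1893 − 1559 = 334 bp
  2861 − 1893 = 968 bp
  3195 − 2861 = 334 bp
  3546 − 3195 = 351 bp
Sorted largest to smallest: 968, 841, 631, 351, 334, 334, 87 bp.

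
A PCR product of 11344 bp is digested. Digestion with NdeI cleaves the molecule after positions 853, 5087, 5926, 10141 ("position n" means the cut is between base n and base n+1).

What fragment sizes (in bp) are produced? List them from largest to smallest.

Linear molecule, 4 cuts → 5 fragments:
  853 − 0 = 853 bp
  5087 − 853 = 4234 bp
  5926 − 5087 = 839 bp
  10141 − 5926 = 4215 bp
  11344 − 10141 = 1203 bp
Sorted largest to smallest: 4234, 4215, 1203, 853, 839 bp.

4234, 4215, 1203, 853, 839 bp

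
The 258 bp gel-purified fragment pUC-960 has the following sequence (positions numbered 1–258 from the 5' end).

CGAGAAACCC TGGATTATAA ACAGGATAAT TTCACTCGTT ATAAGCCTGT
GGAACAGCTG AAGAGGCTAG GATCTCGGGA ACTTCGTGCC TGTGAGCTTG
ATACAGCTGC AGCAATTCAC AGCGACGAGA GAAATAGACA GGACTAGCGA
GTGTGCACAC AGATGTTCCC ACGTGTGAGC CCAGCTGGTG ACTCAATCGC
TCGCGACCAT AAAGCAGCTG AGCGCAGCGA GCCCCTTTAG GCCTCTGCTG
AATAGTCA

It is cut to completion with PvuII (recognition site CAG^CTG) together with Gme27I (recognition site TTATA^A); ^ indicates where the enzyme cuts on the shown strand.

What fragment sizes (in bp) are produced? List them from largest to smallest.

78, 49, 41, 33, 24, 19, 14 bp

PvuII sites (CAGCTG) start at positions 55, 104, 182, 215.
PvuII cuts after base 3 of each site, so after positions 57, 106, 184, 217.
Gme27I sites (TTATAA) start at positions 15, 39.
Gme27I cuts after base 5 of each site (before the last base), so after positions 19, 43.
Combined cut positions: 19, 43, 57, 106, 184, 217.
Linear molecule, 6 cuts → 7 fragments:
  1–19 → 19 bp
  20–43 → 24 bp
  44–57 → 14 bp
  58–106 → 49 bp
  107–184 → 78 bp
  185–217 → 33 bp
  218–258 → 41 bp
Sorted largest to smallest: 78, 49, 41, 33, 24, 19, 14 bp.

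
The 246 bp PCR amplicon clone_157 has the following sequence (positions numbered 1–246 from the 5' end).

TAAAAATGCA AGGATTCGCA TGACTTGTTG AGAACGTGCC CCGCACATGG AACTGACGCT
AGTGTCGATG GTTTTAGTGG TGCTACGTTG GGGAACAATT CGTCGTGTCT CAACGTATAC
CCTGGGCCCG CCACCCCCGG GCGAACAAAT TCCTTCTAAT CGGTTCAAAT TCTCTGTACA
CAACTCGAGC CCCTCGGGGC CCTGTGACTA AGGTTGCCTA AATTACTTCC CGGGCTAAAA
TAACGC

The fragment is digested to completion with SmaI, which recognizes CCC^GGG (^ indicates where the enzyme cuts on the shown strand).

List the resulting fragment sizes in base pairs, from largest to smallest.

SmaI sites (CCCGGG) start at positions 136, 229.
SmaI cuts after base 3 of each site, so after positions 138, 231.
Linear molecule, 2 cuts → 3 fragments:
  1–138 → 138 bp
  139–231 → 93 bp
  232–246 → 15 bp
Sorted largest to smallest: 138, 93, 15 bp.

138, 93, 15 bp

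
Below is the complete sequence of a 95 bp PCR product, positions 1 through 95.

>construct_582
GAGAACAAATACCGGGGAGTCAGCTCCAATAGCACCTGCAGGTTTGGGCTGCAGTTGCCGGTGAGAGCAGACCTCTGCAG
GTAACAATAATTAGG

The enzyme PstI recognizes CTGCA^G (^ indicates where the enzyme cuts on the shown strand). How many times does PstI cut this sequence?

CTGCAG occurs starting at positions 36, 49, 75.
PstI cuts at 3 sites.

3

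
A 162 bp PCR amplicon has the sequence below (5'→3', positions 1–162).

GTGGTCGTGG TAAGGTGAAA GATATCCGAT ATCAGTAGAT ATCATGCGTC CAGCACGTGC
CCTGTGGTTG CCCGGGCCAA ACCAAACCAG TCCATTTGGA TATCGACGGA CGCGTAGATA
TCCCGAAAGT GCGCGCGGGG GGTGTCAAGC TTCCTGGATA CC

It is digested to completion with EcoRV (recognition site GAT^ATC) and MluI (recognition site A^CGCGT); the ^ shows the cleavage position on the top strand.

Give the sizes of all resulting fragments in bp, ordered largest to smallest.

61, 43, 23, 10, 9, 9, 7 bp

EcoRV sites (GATATC) start at positions 21, 28, 38, 99, 117.
EcoRV cuts after base 3 of each site, so after positions 23, 30, 40, 101, 119.
The MluI site (ACGCGT) starts at position 110.
MluI cuts after the first base of each site, so after position 110.
Combined cut positions: 23, 30, 40, 101, 110, 119.
Linear molecule, 6 cuts → 7 fragments:
  1–23 → 23 bp
  24–30 → 7 bp
  31–40 → 10 bp
  41–101 → 61 bp
  102–110 → 9 bp
  111–119 → 9 bp
  120–162 → 43 bp
Sorted largest to smallest: 61, 43, 23, 10, 9, 9, 7 bp.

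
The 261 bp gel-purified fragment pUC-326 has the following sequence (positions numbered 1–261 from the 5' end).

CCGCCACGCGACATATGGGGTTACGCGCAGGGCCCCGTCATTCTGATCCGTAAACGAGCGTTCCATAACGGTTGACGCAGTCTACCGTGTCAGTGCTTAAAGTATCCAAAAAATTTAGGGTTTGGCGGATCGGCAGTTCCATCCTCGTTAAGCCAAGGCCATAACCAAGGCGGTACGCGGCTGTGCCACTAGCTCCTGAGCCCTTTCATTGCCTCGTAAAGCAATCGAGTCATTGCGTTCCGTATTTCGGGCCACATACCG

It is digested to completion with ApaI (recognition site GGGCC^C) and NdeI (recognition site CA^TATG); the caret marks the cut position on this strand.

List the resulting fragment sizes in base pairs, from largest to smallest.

The ApaI site (GGGCCC) starts at position 30.
ApaI cuts after base 5 of each site (before the last base), so after position 34.
The NdeI site (CATATG) starts at position 12.
NdeI cuts after base 2 of each site, so after position 13.
Combined cut positions: 13, 34.
Linear molecule, 2 cuts → 3 fragments:
  1–13 → 13 bp
  14–34 → 21 bp
  35–261 → 227 bp
Sorted largest to smallest: 227, 21, 13 bp.

227, 21, 13 bp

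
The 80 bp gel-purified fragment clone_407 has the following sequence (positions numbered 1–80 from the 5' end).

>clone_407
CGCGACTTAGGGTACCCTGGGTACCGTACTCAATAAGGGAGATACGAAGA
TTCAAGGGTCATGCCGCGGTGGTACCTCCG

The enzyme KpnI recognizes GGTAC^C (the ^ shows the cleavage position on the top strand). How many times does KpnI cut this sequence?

GGTACC occurs starting at positions 11, 20, 71.
KpnI cuts at 3 sites.

3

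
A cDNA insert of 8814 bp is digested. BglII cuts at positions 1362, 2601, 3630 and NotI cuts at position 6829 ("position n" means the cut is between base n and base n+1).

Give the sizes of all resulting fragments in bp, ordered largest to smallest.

3199, 1985, 1362, 1239, 1029 bp

Combined cut positions (sorted): 1362, 2601, 3630, 6829.
Linear molecule, 4 cuts → 5 fragments:
  1362 − 0 = 1362 bp
  2601 − 1362 = 1239 bp
  3630 − 2601 = 1029 bp
  6829 − 3630 = 3199 bp
  8814 − 6829 = 1985 bp
Sorted largest to smallest: 3199, 1985, 1362, 1239, 1029 bp.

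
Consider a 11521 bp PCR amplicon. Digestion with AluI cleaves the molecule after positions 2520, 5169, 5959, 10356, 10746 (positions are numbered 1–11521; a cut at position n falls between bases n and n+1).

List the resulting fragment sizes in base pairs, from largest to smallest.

Linear molecule, 5 cuts → 6 fragments:
  2520 − 0 = 2520 bp
  5169 − 2520 = 2649 bp
  5959 − 5169 = 790 bp
  10356 − 5959 = 4397 bp
  10746 − 10356 = 390 bp
  11521 − 10746 = 775 bp
Sorted largest to smallest: 4397, 2649, 2520, 790, 775, 390 bp.

4397, 2649, 2520, 790, 775, 390 bp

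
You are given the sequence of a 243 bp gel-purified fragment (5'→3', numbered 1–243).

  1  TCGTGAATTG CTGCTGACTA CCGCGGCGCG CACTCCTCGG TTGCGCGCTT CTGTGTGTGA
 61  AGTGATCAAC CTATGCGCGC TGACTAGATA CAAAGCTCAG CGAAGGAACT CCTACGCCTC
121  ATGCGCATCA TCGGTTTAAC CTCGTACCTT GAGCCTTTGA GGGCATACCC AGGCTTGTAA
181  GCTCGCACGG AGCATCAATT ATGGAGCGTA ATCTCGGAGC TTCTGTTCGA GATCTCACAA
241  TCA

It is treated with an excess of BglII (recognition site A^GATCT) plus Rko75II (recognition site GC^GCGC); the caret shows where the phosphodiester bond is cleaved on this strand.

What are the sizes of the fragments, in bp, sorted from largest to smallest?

154, 32, 27, 17, 13 bp

The BglII site (AGATCT) starts at position 230.
BglII cuts after the first base of each site, so after position 230.
Rko75II sites (GCGCGC) start at positions 26, 43, 75.
Rko75II cuts after base 2 of each site, so after positions 27, 44, 76.
Combined cut positions: 27, 44, 76, 230.
Linear molecule, 4 cuts → 5 fragments:
  1–27 → 27 bp
  28–44 → 17 bp
  45–76 → 32 bp
  77–230 → 154 bp
  231–243 → 13 bp
Sorted largest to smallest: 154, 32, 27, 17, 13 bp.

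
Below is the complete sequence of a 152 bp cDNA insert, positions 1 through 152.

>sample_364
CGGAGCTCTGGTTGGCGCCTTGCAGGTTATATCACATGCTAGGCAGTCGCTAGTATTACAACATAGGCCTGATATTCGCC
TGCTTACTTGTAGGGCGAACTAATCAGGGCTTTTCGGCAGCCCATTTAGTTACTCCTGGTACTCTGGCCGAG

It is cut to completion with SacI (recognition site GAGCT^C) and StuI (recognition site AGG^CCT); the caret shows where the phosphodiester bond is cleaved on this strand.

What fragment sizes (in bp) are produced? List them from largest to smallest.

The SacI site (GAGCTC) starts at position 3.
SacI cuts after base 5 of each site (before the last base), so after position 7.
The StuI site (AGGCCT) starts at position 65.
StuI cuts after base 3 of each site, so after position 67.
Combined cut positions: 7, 67.
Linear molecule, 2 cuts → 3 fragments:
  1–7 → 7 bp
  8–67 → 60 bp
  68–152 → 85 bp
Sorted largest to smallest: 85, 60, 7 bp.

85, 60, 7 bp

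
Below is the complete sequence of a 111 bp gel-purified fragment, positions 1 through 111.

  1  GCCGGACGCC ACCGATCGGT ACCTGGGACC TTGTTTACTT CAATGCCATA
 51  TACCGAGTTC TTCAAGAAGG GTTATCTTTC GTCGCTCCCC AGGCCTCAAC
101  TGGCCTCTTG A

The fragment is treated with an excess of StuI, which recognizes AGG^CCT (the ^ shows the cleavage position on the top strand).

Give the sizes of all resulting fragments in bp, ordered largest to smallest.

The StuI site (AGGCCT) starts at position 91.
StuI cuts after base 3 of each site, so after position 93.
Linear molecule, 1 cut → 2 fragments:
  1–93 → 93 bp
  94–111 → 18 bp
Sorted largest to smallest: 93, 18 bp.

93, 18 bp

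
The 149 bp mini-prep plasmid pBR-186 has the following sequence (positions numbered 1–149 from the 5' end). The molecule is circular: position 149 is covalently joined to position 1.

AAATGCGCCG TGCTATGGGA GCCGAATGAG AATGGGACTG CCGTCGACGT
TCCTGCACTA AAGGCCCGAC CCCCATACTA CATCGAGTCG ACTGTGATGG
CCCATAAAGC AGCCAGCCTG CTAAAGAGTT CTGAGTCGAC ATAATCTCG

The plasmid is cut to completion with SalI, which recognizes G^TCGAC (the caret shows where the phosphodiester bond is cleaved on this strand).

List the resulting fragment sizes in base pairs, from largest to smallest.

SalI sites (GTCGAC) start at positions 43, 87, 135.
SalI cuts after the first base of each site, so after positions 43, 87, 135.
Circular molecule, 3 cuts → 3 fragments:
  44–87 → 44 bp
  88–135 → 48 bp
  136–149 then 1–43 → 14 + 43 = 57 bp
Sorted largest to smallest: 57, 48, 44 bp.

57, 48, 44 bp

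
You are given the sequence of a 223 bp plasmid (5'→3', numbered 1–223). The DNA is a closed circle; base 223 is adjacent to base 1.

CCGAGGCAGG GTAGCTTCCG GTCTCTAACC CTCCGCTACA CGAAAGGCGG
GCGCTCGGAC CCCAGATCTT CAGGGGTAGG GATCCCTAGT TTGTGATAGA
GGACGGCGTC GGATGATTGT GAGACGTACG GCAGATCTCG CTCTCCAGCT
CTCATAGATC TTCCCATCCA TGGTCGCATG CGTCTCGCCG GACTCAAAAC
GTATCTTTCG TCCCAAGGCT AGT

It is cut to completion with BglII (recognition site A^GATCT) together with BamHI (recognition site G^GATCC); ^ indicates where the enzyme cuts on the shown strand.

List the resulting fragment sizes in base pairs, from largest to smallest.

131, 53, 23, 16 bp

BglII sites (AGATCT) start at positions 64, 133, 156.
BglII cuts after the first base of each site, so after positions 64, 133, 156.
The BamHI site (GGATCC) starts at position 80.
BamHI cuts after the first base of each site, so after position 80.
Combined cut positions: 64, 80, 133, 156.
Circular molecule, 4 cuts → 4 fragments:
  65–80 → 16 bp
  81–133 → 53 bp
  134–156 → 23 bp
  157–223 then 1–64 → 67 + 64 = 131 bp
Sorted largest to smallest: 131, 53, 23, 16 bp.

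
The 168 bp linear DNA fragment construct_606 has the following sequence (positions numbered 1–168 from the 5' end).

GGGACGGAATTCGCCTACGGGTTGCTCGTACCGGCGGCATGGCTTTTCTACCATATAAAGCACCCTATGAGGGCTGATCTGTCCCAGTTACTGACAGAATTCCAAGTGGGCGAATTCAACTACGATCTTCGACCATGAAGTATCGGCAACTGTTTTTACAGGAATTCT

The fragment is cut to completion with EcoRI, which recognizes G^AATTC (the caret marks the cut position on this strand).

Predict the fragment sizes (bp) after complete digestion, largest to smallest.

EcoRI sites (GAATTC) start at positions 7, 97, 112, 162.
EcoRI cuts after the first base of each site, so after positions 7, 97, 112, 162.
Linear molecule, 4 cuts → 5 fragments:
  1–7 → 7 bp
  8–97 → 90 bp
  98–112 → 15 bp
  113–162 → 50 bp
  163–168 → 6 bp
Sorted largest to smallest: 90, 50, 15, 7, 6 bp.

90, 50, 15, 7, 6 bp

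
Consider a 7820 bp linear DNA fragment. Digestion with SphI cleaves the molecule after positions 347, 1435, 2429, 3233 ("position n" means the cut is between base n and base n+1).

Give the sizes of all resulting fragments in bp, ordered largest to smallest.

Linear molecule, 4 cuts → 5 fragments:
  347 − 0 = 347 bp
  1435 − 347 = 1088 bp
  2429 − 1435 = 994 bp
  3233 − 2429 = 804 bp
  7820 − 3233 = 4587 bp
Sorted largest to smallest: 4587, 1088, 994, 804, 347 bp.

4587, 1088, 994, 804, 347 bp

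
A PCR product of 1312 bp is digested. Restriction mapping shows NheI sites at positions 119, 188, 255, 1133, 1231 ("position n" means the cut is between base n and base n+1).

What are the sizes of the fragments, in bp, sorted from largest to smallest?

878, 119, 98, 81, 69, 67 bp

Linear molecule, 5 cuts → 6 fragments:
  119 − 0 = 119 bp
  188 − 119 = 69 bp
  255 − 188 = 67 bp
  1133 − 255 = 878 bp
  1231 − 1133 = 98 bp
  1312 − 1231 = 81 bp
Sorted largest to smallest: 878, 119, 98, 81, 69, 67 bp.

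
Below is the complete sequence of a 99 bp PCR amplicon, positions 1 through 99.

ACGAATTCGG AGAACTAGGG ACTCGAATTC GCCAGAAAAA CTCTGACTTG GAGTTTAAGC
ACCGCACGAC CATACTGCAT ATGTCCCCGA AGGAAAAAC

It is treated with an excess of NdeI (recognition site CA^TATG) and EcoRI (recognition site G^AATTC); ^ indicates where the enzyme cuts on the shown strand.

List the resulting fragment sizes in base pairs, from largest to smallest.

The NdeI site (CATATG) starts at position 78.
NdeI cuts after base 2 of each site, so after position 79.
EcoRI sites (GAATTC) start at positions 3, 25.
EcoRI cuts after the first base of each site, so after positions 3, 25.
Combined cut positions: 3, 25, 79.
Linear molecule, 3 cuts → 4 fragments:
  1–3 → 3 bp
  4–25 → 22 bp
  26–79 → 54 bp
  80–99 → 20 bp
Sorted largest to smallest: 54, 22, 20, 3 bp.

54, 22, 20, 3 bp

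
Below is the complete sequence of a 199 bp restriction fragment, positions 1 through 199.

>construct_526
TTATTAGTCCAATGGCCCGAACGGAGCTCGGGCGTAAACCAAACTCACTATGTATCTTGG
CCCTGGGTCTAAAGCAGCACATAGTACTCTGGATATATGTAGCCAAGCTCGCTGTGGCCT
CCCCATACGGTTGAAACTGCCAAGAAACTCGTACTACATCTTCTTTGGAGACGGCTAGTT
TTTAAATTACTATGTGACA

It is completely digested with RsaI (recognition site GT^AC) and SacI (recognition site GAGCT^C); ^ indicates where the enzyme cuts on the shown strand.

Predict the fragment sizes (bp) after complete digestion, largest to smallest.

RsaI sites (GTAC) start at positions 84, 151.
RsaI cuts after base 2 of each site, so after positions 85, 152.
The SacI site (GAGCTC) starts at position 24.
SacI cuts after base 5 of each site (before the last base), so after position 28.
Combined cut positions: 28, 85, 152.
Linear molecule, 3 cuts → 4 fragments:
  1–28 → 28 bp
  29–85 → 57 bp
  86–152 → 67 bp
  153–199 → 47 bp
Sorted largest to smallest: 67, 57, 47, 28 bp.

67, 57, 47, 28 bp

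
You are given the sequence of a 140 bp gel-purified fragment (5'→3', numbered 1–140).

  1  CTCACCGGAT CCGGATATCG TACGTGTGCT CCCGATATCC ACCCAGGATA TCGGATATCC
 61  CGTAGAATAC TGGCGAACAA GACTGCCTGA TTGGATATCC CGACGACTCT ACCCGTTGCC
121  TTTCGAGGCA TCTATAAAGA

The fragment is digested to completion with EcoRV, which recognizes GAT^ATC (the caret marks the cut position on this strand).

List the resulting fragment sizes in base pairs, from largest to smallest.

44, 40, 20, 16, 13, 7 bp

EcoRV sites (GATATC) start at positions 14, 34, 47, 54, 94.
EcoRV cuts after base 3 of each site, so after positions 16, 36, 49, 56, 96.
Linear molecule, 5 cuts → 6 fragments:
  1–16 → 16 bp
  17–36 → 20 bp
  37–49 → 13 bp
  50–56 → 7 bp
  57–96 → 40 bp
  97–140 → 44 bp
Sorted largest to smallest: 44, 40, 20, 16, 13, 7 bp.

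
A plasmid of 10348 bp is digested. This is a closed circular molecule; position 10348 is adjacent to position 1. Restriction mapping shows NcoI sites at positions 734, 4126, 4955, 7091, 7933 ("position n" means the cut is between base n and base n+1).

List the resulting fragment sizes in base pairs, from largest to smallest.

3392, 3149, 2136, 842, 829 bp

Circular molecule, 5 cuts → 5 fragments:
  4126 − 734 = 3392 bp
  4955 − 4126 = 829 bp
  7091 − 4955 = 2136 bp
  7933 − 7091 = 842 bp
  wrap: 10348 − 7933 + 734 = 3149 bp
Sorted largest to smallest: 3392, 3149, 2136, 842, 829 bp.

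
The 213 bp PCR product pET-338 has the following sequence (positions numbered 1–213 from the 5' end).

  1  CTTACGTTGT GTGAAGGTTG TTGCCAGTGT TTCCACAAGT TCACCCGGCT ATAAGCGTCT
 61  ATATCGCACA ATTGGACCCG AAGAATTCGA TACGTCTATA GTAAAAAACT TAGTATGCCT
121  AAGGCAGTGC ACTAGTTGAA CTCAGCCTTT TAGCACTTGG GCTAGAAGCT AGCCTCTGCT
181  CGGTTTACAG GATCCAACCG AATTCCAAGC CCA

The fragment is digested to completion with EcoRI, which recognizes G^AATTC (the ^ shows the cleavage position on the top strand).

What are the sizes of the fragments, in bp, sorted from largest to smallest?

117, 83, 13 bp

EcoRI sites (GAATTC) start at positions 83, 200.
EcoRI cuts after the first base of each site, so after positions 83, 200.
Linear molecule, 2 cuts → 3 fragments:
  1–83 → 83 bp
  84–200 → 117 bp
  201–213 → 13 bp
Sorted largest to smallest: 117, 83, 13 bp.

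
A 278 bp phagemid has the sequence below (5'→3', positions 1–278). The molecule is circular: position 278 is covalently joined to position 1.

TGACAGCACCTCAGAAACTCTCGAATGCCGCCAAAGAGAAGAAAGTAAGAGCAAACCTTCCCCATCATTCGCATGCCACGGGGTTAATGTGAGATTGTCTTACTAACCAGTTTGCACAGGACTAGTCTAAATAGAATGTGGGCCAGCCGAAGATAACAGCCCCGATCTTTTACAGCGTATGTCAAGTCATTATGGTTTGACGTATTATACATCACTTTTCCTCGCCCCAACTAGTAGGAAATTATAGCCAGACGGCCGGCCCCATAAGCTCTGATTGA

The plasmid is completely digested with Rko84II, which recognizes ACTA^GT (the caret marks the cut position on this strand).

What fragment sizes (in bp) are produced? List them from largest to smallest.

Rko84II sites (ACTAGT) start at positions 121, 230.
Rko84II cuts after base 4 of each site, so after positions 124, 233.
Circular molecule, 2 cuts → 2 fragments:
  125–233 → 109 bp
  234–278 then 1–124 → 45 + 124 = 169 bp
Sorted largest to smallest: 169, 109 bp.

169, 109 bp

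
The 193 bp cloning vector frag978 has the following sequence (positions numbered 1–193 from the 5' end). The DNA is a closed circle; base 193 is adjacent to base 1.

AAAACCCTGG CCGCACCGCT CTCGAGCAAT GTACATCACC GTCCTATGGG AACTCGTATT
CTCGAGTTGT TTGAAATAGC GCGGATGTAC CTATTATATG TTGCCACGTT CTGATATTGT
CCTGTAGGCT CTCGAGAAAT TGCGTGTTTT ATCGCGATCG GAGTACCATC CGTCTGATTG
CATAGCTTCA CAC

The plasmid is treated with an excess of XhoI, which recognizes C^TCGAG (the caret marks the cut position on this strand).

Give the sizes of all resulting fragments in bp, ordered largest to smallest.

83, 70, 40 bp

XhoI sites (CTCGAG) start at positions 21, 61, 131.
XhoI cuts after the first base of each site, so after positions 21, 61, 131.
Circular molecule, 3 cuts → 3 fragments:
  22–61 → 40 bp
  62–131 → 70 bp
  132–193 then 1–21 → 62 + 21 = 83 bp
Sorted largest to smallest: 83, 70, 40 bp.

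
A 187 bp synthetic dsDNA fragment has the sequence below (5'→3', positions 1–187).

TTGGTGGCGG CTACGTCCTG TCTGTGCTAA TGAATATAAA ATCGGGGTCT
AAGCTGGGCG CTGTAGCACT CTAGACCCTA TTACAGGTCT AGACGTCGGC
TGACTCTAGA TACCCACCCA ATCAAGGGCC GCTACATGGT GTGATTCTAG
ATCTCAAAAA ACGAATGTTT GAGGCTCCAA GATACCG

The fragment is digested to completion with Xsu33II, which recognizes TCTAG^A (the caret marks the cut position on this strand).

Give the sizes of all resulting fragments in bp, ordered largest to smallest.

Xsu33II sites (TCTAGA) start at positions 70, 88, 105, 146.
Xsu33II cuts after base 5 of each site (before the last base), so after positions 74, 92, 109, 150.
Linear molecule, 4 cuts → 5 fragments:
  1–74 → 74 bp
  75–92 → 18 bp
  93–109 → 17 bp
  110–150 → 41 bp
  151–187 → 37 bp
Sorted largest to smallest: 74, 41, 37, 18, 17 bp.

74, 41, 37, 18, 17 bp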